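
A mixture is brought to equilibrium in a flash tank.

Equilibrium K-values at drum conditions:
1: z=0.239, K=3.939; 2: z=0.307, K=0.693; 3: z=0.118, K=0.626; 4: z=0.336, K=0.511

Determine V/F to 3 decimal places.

V/F = 0.338

Material balance + equilibrium reduce to Σ zᵢ(Kᵢ−1)/(1+V/F(Kᵢ−1)) = 0.
g(0) = ΣzᵢKᵢ − 1 = 0.400 and g(1) = 1 − Σzᵢ/Kᵢ = -0.350, so a root lies in (0, 1).
Newton–Raphson from V/F = 0.66:
  V/F = 0.660: g = -0.1805, g' = -0.489 → V/F = 0.291
  V/F = 0.291: g = 0.0343, g' = -0.765 → V/F = 0.335
  V/F = 0.335: g = 0.0016, g' = -0.696 → V/F = 0.338
Converged at V/F = 0.338.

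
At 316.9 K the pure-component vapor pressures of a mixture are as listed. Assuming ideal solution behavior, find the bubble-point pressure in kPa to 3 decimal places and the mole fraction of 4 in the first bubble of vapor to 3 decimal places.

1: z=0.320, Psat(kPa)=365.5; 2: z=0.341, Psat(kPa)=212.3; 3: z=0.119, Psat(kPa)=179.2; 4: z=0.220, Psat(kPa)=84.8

Pbub = 229.335 kPa, y_4 = 0.081

At the bubble point ψ → 0, so ΣzᵢKᵢ = 1 with Kᵢ = Pᵢˢᵃᵗ/P ⇒ P = ΣzᵢPᵢˢᵃᵗ.
P = 0.320·365.5 + 0.341·212.3 + 0.119·179.2 + 0.220·84.8 = 229.335 kPa
yᵢ = zᵢPᵢˢᵃᵗ/P ⇒ y_4 = 0.220·84.8/229.335 = 0.081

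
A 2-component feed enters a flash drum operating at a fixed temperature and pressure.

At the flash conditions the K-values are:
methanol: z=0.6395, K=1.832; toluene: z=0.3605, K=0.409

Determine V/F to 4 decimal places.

V/F = 0.6488

Rachford–Rice: g(V/F) = Σ zᵢ(Kᵢ−1)/(1+V/F(Kᵢ−1)) = 0.
Feasibility: ΣzᵢKᵢ = 1.3190, Σzᵢ/Kᵢ = 1.2305 — both > 1, two phases present.
Binary case is linear: z₁(K₁−1)(1+V/F(K₂−1)) + z₂(K₂−1)(1+V/F(K₁−1)) = 0
⇒ V/F = [z₁(K₁−1)+z₂(K₂−1)] / [−(K₁−1)(K₂−1)] = 0.31901/0.49171 = 0.6488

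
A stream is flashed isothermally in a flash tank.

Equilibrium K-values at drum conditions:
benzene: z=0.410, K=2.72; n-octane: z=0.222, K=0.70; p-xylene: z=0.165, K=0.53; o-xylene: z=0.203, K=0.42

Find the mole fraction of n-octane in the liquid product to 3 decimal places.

Rachford–Rice: g(V/F) = Σ zᵢ(Kᵢ−1)/(1+V/F(Kᵢ−1)) = 0.
g(0) = ΣzᵢKᵢ − 1 = 0.443 and g(1) = 1 − Σzᵢ/Kᵢ = -0.263, so a root lies in (0, 1).
Newton–Raphson from V/F = 0.56:
  V/F = 0.560: g = -0.0005, g' = -0.561 → V/F = 0.559
Converged at V/F = 0.559.
Compositions from xᵢ = zᵢ/(1+V/F(Kᵢ−1)), yᵢ = Kᵢxᵢ:
  benzene: x = 0.209, y = 0.568
  n-octane: x = 0.267, y = 0.187
  p-xylene: x = 0.224, y = 0.119
  o-xylene: x = 0.300, y = 0.126

x_n-octane = 0.267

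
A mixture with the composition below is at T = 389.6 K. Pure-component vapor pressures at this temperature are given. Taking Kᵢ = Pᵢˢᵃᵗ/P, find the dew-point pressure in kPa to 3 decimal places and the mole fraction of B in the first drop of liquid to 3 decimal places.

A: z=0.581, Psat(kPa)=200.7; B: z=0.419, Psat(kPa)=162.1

Pdew = 182.492 kPa, x_B = 0.472

At the dew point ψ → 1, so Σzᵢ/Kᵢ = 1 with Kᵢ = Pᵢˢᵃᵗ/P ⇒ 1/P = Σzᵢ/Pᵢˢᵃᵗ.
1/P = 0.581/200.7 + 0.419/162.1 = 0.005480 ⇒ P = 182.492 kPa
xᵢ = zᵢP/Pᵢˢᵃᵗ ⇒ x_B = 0.419·182.492/162.1 = 0.472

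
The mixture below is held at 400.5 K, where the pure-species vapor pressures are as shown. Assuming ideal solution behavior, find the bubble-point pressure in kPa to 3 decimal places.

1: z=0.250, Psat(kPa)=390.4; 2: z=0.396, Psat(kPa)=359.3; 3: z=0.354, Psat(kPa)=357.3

Pbub = 366.367 kPa

At the bubble point ψ → 0, so ΣzᵢKᵢ = 1 with Kᵢ = Pᵢˢᵃᵗ/P ⇒ P = ΣzᵢPᵢˢᵃᵗ.
P = 0.250·390.4 + 0.396·359.3 + 0.354·357.3 = 366.367 kPa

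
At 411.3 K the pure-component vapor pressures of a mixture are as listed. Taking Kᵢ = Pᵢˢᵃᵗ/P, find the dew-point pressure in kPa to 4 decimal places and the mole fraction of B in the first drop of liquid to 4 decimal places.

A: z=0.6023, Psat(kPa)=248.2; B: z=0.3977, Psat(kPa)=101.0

At the dew point ψ → 1, so Σzᵢ/Kᵢ = 1 with Kᵢ = Pᵢˢᵃᵗ/P ⇒ 1/P = Σzᵢ/Pᵢˢᵃᵗ.
1/P = 0.6023/248.2 + 0.3977/101.0 = 0.0063643 ⇒ P = 157.1266 kPa
xᵢ = zᵢP/Pᵢˢᵃᵗ ⇒ x_B = 0.3977·157.1266/101.0 = 0.6187

Pdew = 157.1266 kPa, x_B = 0.6187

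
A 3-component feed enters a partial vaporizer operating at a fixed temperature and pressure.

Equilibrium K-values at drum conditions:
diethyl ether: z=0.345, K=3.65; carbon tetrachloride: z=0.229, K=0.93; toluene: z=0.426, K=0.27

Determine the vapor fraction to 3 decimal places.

ψ = 0.388

Newton–Raphson from ψ = 0.38:
  ψ = 0.380: g = 0.0087, g' = -1.037 → ψ = 0.388
Converged at ψ = 0.388.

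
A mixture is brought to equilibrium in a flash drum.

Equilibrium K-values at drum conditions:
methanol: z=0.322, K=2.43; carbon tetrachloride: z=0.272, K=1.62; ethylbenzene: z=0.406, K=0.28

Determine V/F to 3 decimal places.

V/F = 0.423

Material balance + equilibrium reduce to Σ zᵢ(Kᵢ−1)/(1+V/F(Kᵢ−1)) = 0.
Check two-phase: ΣzᵢKᵢ = 1.337 > 1 and Σzᵢ/Kᵢ = 1.750 > 1, so g(0) = 0.337 > 0 and g(1) = -0.750 < 0.
Newton iteration, V/F⁰ = 0.63:
  V/F = 0.630: g = -0.1715, g' = -0.941 → V/F = 0.448
  V/F = 0.448: g = -0.0187, g' = -0.767 → V/F = 0.423
Converged at V/F = 0.423.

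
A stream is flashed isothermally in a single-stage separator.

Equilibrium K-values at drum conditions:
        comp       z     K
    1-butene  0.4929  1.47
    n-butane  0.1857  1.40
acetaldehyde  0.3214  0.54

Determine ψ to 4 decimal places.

Rachford–Rice: g(ψ) = Σ zᵢ(Kᵢ−1)/(1+ψ(Kᵢ−1)) = 0.
g(0) = ΣzᵢKᵢ − 1 = 0.1581 and g(1) = 1 − Σzᵢ/Kᵢ = -0.0631, so a root lies in (0, 1).
Iterate (Newton) starting at ψ = 0.63:
  ψ = 0.6300: g = 0.02990, g' = -0.2186 → ψ = 0.7668
  ψ = 0.7668: g = -0.00126, g' = -0.2386 → ψ = 0.7615
  ψ = 0.7615: g = -0.00000, g' = -0.2376 → ψ = 0.7614
Converged at ψ = 0.7614.

ψ = 0.7614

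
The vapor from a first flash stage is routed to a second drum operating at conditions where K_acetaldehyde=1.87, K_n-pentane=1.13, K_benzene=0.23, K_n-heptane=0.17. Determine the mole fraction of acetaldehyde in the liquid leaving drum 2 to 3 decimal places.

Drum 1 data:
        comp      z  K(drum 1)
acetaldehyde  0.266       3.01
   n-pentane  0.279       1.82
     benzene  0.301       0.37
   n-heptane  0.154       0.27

Drum 1:
Material balance + equilibrium reduce to Σ zᵢ(Kᵢ−1)/(1+ψ₁(Kᵢ−1)) = 0.
Feasibility: ΣzᵢKᵢ = 1.461, Σzᵢ/Kᵢ = 1.626 — both > 1, two phases present.
Iterate (Newton) starting at ψ₁ = 0.5:
  ψ₁ = 0.500: g = -0.0250, g' = -0.820 → ψ₁ = 0.470
  ψ₁ = 0.470: g = -0.0001, g' = -0.813 → ψ₁ = 0.469
Converged at ψ₁ = 0.469.
Drum-1 compositions:
  acetaldehyde: x = 0.137, y = 0.412
  n-pentane: x = 0.201, y = 0.367
  benzene: x = 0.427, y = 0.158
  n-heptane: x = 0.234, y = 0.063
Drum-2 feed = drum-1 vapor: z₂ = (0.4120, 0.3666, 0.1581, 0.0633).
Drum 2:
Newton iteration, ψ₂⁰ = 0.46:
  ψ₂ = 0.460: g = 0.0275, g' = -0.503 → ψ₂ = 0.515
  ψ₂ = 0.515: g = -0.0011, g' = -0.544 → ψ₂ = 0.513
Converged at ψ₂ = 0.513.
  acetaldehyde: x = 0.285, y = 0.533
  n-pentane: x = 0.344, y = 0.388
  benzene: x = 0.261, y = 0.060
  n-heptane: x = 0.110, y = 0.019

x_acetaldehyde (drum 2) = 0.285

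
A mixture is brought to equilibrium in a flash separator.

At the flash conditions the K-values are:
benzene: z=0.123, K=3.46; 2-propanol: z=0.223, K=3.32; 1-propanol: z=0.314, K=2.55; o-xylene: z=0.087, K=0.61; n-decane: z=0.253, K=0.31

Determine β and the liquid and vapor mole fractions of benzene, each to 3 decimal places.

Newton iteration, β⁰ = 0.5:
  β = 0.500: g = 0.3407, g' = -0.948 → β = 0.860
  β = 0.860: g = -0.0015, g' = -1.107 → β = 0.858
Converged at β = 0.858.
Compositions from xᵢ = zᵢ/(1+β(Kᵢ−1)), yᵢ = Kᵢxᵢ:
  benzene: x = 0.040, y = 0.137
  2-propanol: x = 0.075, y = 0.248
  1-propanol: x = 0.135, y = 0.344
  o-xylene: x = 0.131, y = 0.080
  n-decane: x = 0.620, y = 0.192

β = 0.858, x_benzene = 0.040, y_benzene = 0.137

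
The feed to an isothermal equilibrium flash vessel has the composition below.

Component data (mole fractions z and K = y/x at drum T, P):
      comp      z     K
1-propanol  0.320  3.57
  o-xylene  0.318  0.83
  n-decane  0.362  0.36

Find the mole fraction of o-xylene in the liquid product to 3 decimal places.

x_o-xylene = 0.344

Material balance + equilibrium reduce to Σ zᵢ(Kᵢ−1)/(1+ψ(Kᵢ−1)) = 0.
Feasibility: ΣzᵢKᵢ = 1.537, Σzᵢ/Kᵢ = 1.478 — both > 1, two phases present.
Iterate (Newton) starting at ψ = 0.5:
  ψ = 0.500: g = -0.0399, g' = -0.736 → ψ = 0.446
  ψ = 0.446: g = 0.0006, g' = -0.760 → ψ = 0.447
Converged at ψ = 0.447.
Compositions from xᵢ = zᵢ/(1+ψ(Kᵢ−1)), yᵢ = Kᵢxᵢ:
  1-propanol: x = 0.149, y = 0.532
  o-xylene: x = 0.344, y = 0.286
  n-decane: x = 0.507, y = 0.182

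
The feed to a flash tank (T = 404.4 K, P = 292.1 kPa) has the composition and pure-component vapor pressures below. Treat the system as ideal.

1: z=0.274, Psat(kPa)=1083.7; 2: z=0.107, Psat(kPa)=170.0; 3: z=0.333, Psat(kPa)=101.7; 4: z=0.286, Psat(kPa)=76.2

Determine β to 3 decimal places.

Raoult's law: Kᵢ = Pᵢˢᵃᵗ/P = Pᵢˢᵃᵗ/292.1.
  K_1 = 1083.7/292.1 = 3.71003, K_2 = 170.0/292.1 = 0.58199, K_3 = 101.7/292.1 = 0.34817, K_4 = 76.2/292.1 = 0.26087
Let β = V/F and solve Σ zᵢ(Kᵢ−1)/(1+β(Kᵢ−1)) = 0.
Feasibility: ΣzᵢKᵢ = 1.269, Σzᵢ/Kᵢ = 2.310 — both > 1, two phases present.
Newton–Raphson from β = 0.5:
  β = 0.500: g = -0.3986, g' = -1.097 → β = 0.137
  β = 0.137: g = 0.0209, g' = -1.456 → β = 0.151
Converged at β = 0.151.

β = 0.151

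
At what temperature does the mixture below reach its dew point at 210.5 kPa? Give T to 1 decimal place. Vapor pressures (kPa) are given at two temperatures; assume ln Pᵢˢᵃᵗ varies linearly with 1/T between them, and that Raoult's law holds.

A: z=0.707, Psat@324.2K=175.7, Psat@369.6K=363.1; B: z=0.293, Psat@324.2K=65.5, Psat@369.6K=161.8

Dew-point temperature: Σzᵢ·P/Pᵢˢᵃᵗ(T) = 1. Interpolate ln Pᵢˢᵃᵗ = aᵢ + bᵢ/T.
  T = 324.2 K: ΣzᵢP/Pᵢˢᵃᵗ = 1.7887
  T = 369.6 K: ΣzᵢP/Pᵢˢᵃᵗ = 0.7911
  T = 346.9 K: ΣzᵢP/Pᵢˢᵃᵗ = 1.1570
  T = 358.2 K: ΣzᵢP/Pᵢˢᵃᵗ = 0.9515
  T = 352.5 K: ΣzᵢP/Pᵢˢᵃᵗ = 1.0485
  T = 355.4 K: ΣzᵢP/Pᵢˢᵃᵗ = 0.9976
Interpolating between 352.5 K and 355.4 K gives T ≈ 355.3 K.

T = 355.3 K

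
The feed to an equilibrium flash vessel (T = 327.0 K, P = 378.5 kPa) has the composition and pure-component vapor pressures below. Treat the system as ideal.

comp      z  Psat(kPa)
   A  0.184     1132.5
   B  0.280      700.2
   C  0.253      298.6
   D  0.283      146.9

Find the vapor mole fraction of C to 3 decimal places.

y_C = 0.227

Raoult's law: Kᵢ = Pᵢˢᵃᵗ/P = Pᵢˢᵃᵗ/378.5.
  K_A = 1132.5/378.5 = 2.99207, K_B = 700.2/378.5 = 1.84993, K_C = 298.6/378.5 = 0.78890, K_D = 146.9/378.5 = 0.38811
Material balance + equilibrium reduce to Σ zᵢ(Kᵢ−1)/(1+V/F(Kᵢ−1)) = 0.
Feasibility: ΣzᵢKᵢ = 1.378, Σzᵢ/Kᵢ = 1.263 — both > 1, two phases present.
Iterate (Newton) starting at V/F = 0.5:
  V/F = 0.500: g = 0.0414, g' = -0.517 → V/F = 0.580
Converged at V/F = 0.580.
Compositions from xᵢ = zᵢ/(1+V/F(Kᵢ−1)), yᵢ = Kᵢxᵢ:
  A: x = 0.085, y = 0.255
  B: x = 0.188, y = 0.347
  C: x = 0.288, y = 0.227
  D: x = 0.439, y = 0.170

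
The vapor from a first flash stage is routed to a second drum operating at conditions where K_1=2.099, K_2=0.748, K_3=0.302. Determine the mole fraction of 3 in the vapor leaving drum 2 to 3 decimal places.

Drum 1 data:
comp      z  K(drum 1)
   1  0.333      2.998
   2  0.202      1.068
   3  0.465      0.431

y_3 (drum 2) = 0.130

Drum 1:
Material balance + equilibrium reduce to Σ zᵢ(Kᵢ−1)/(1+ψ₁(Kᵢ−1)) = 0.
g(0) = ΣzᵢKᵢ − 1 = 0.414 and g(1) = 1 − Σzᵢ/Kᵢ = -0.379, so a root lies in (0, 1).
Iterate (Newton) starting at ψ₁ = 0.5:
  ψ₁ = 0.500: g = -0.0237, g' = -0.628 → ψ₁ = 0.462
  ψ₁ = 0.462: g = 0.0002, g' = -0.637 → ψ₁ = 0.463
Converged at ψ₁ = 0.463.
Drum-1 compositions:
  1: x = 0.173, y = 0.519
  2: x = 0.196, y = 0.209
  3: x = 0.631, y = 0.272
Drum-2 feed = drum-1 vapor: z₂ = (0.5188, 0.2092, 0.2720).
Drum 2:
Rachford–Rice: g(ψ₂) = Σ zᵢ(Kᵢ−1)/(1+ψ₂(Kᵢ−1)) = 0.
Check two-phase: ΣzᵢKᵢ = 1.328 > 1 and Σzᵢ/Kᵢ = 1.427 > 1, so g(0) = 0.328 > 0 and g(1) = -0.427 < 0.
Newton–Raphson from ψ₂ = 0.5:
  ψ₂ = 0.500: g = 0.0160, g' = -0.591 → ψ₂ = 0.527
Converged at ψ₂ = 0.527.
  1: x = 0.329, y = 0.690
  2: x = 0.241, y = 0.180
  3: x = 0.430, y = 0.130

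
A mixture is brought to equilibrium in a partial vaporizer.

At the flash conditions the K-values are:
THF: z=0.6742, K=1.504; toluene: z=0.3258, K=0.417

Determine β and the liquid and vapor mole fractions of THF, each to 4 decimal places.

Let β = V/F and solve Σ zᵢ(Kᵢ−1)/(1+β(Kᵢ−1)) = 0.
Feasibility: ΣzᵢKᵢ = 1.1499, Σzᵢ/Kᵢ = 1.2296 — both > 1, two phases present.
Binary case is linear: z₁(K₁−1)(1+β(K₂−1)) + z₂(K₂−1)(1+β(K₁−1)) = 0
⇒ β = [z₁(K₁−1)+z₂(K₂−1)] / [−(K₁−1)(K₂−1)] = 0.14986/0.29383 = 0.5100
Compositions from xᵢ = zᵢ/(1+β(Kᵢ−1)), yᵢ = Kᵢxᵢ:
  THF: x = 0.5363, y = 0.8067
  toluene: x = 0.4637, y = 0.1933

β = 0.5100, x_THF = 0.5363, y_THF = 0.8067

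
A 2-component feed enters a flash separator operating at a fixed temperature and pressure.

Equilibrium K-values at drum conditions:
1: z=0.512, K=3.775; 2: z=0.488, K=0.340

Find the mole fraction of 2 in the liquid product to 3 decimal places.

x_2 = 0.808

Rachford–Rice: g(β) = Σ zᵢ(Kᵢ−1)/(1+β(Kᵢ−1)) = 0.
Feasibility: ΣzᵢKᵢ = 2.099, Σzᵢ/Kᵢ = 1.571 — both > 1, two phases present.
Binary case is linear: z₁(K₁−1)(1+β(K₂−1)) + z₂(K₂−1)(1+β(K₁−1)) = 0
⇒ β = [z₁(K₁−1)+z₂(K₂−1)] / [−(K₁−1)(K₂−1)] = 1.0987/1.8315 = 0.600
Compositions from xᵢ = zᵢ/(1+β(Kᵢ−1)), yᵢ = Kᵢxᵢ:
  1: x = 0.192, y = 0.725
  2: x = 0.808, y = 0.275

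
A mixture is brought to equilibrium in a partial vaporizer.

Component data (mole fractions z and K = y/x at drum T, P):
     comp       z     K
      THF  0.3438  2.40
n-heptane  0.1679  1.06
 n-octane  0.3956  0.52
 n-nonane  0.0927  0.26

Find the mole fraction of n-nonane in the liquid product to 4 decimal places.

x_n-nonane = 0.1280

Material balance + equilibrium reduce to Σ zᵢ(Kᵢ−1)/(1+ψ(Kᵢ−1)) = 0.
Feasibility: ΣzᵢKᵢ = 1.2329, Σzᵢ/Kᵢ = 1.4190 — both > 1, two phases present.
Iterate (Newton) starting at ψ = 0.5:
  ψ = 0.5000: g = -0.06583, g' = -0.5194 → ψ = 0.3733
  ψ = 0.3733: g = -0.00014, g' = -0.5234 → ψ = 0.3730
Converged at ψ = 0.3730.
Compositions from xᵢ = zᵢ/(1+ψ(Kᵢ−1)), yᵢ = Kᵢxᵢ:
  THF: x = 0.2259, y = 0.5421
  n-heptane: x = 0.1642, y = 0.1741
  n-octane: x = 0.4819, y = 0.2506
  n-nonane: x = 0.1280, y = 0.0333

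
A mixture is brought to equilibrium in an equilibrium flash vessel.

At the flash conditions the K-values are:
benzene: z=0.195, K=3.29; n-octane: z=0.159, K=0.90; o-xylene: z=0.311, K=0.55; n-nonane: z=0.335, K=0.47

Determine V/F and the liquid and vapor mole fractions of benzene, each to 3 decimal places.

V/F = 0.116, x_benzene = 0.154, y_benzene = 0.507

Newton–Raphson from V/F = 0.5:
  V/F = 0.500: g = -0.2307, g' = -0.503 → V/F = 0.041
  V/F = 0.041: g = 0.0678, g' = -1.019 → V/F = 0.108
  V/F = 0.108: g = 0.0066, g' = -0.834 → V/F = 0.116
Converged at V/F = 0.116.
Compositions from xᵢ = zᵢ/(1+V/F(Kᵢ−1)), yᵢ = Kᵢxᵢ:
  benzene: x = 0.154, y = 0.507
  n-octane: x = 0.161, y = 0.145
  o-xylene: x = 0.328, y = 0.180
  n-nonane: x = 0.357, y = 0.168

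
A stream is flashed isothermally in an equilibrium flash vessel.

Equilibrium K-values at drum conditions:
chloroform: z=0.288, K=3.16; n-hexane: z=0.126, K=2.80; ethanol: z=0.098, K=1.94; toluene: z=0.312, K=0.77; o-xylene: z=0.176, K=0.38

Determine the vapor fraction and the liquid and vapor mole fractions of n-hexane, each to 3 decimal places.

Material balance + equilibrium reduce to Σ zᵢ(Kᵢ−1)/(1+ψ(Kᵢ−1)) = 0.
Feasibility: ΣzᵢKᵢ = 1.760, Σzᵢ/Kᵢ = 1.055 — both > 1, two phases present.
Newton iteration, ψ⁰ = 0.35:
  ψ = 0.350: g = 0.3453, g' = -0.768 → ψ = 0.799
  ψ = 0.799: g = 0.0694, g' = -0.568 → ψ = 0.922
  ψ = 0.922: g = -0.0030, g' = -0.628 → ψ = 0.917
Converged at ψ = 0.917.
Compositions from xᵢ = zᵢ/(1+ψ(Kᵢ−1)), yᵢ = Kᵢxᵢ:
  chloroform: x = 0.097, y = 0.305
  n-hexane: x = 0.048, y = 0.133
  ethanol: x = 0.053, y = 0.102
  toluene: x = 0.395, y = 0.304
  o-xylene: x = 0.408, y = 0.155

ψ = 0.917, x_n-hexane = 0.048, y_n-hexane = 0.133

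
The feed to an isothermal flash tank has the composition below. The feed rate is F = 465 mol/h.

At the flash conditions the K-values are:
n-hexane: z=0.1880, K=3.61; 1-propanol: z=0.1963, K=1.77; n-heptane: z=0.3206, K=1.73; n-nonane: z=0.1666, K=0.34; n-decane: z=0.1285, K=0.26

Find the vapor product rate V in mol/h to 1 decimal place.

V = 339.1 mol/h

Rachford–Rice: g(β) = Σ zᵢ(Kᵢ−1)/(1+β(Kᵢ−1)) = 0.
Check two-phase: ΣzᵢKᵢ = 1.6708 > 1 and Σzᵢ/Kᵢ = 1.3325 > 1, so g(0) = 0.6708 > 0 and g(1) = -0.3325 < 0.
Iterate (Newton) starting at β = 0.5:
  β = 0.5000: g = 0.17842, g' = -0.7324 → β = 0.7436
  β = 0.7436: g = -0.01271, g' = -0.8947 → β = 0.7294
  β = 0.7294: g = -0.00015, g' = -0.8744 → β = 0.7292
Converged at β = 0.7292.
Then V = β·F = 0.7292·465 = 339.1 mol/h and L = F − V = 125.9 mol/h.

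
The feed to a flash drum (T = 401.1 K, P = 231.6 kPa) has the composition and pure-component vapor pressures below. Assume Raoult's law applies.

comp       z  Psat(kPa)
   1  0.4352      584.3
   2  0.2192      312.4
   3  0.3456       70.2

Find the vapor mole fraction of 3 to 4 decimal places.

y_3 = 0.1788

Raoult's law: Kᵢ = Pᵢˢᵃᵗ/P = Pᵢˢᵃᵗ/231.6.
  K_1 = 584.3/231.6 = 2.522884, K_2 = 312.4/231.6 = 1.348877, K_3 = 70.2/231.6 = 0.303109
Material balance + equilibrium reduce to Σ zᵢ(Kᵢ−1)/(1+V/F(Kᵢ−1)) = 0.
Feasibility: ΣzᵢKᵢ = 1.4984, Σzᵢ/Kᵢ = 1.4752 — both > 1, two phases present.
Iterate (Newton) starting at V/F = 0.5:
  V/F = 0.5000: g = 0.07173, g' = -0.7400 → V/F = 0.5969
  V/F = 0.5969: g = -0.00194, g' = -0.7873 → V/F = 0.5945
Converged at V/F = 0.5945.
Compositions from xᵢ = zᵢ/(1+V/F(Kᵢ−1)), yᵢ = Kᵢxᵢ:
  1: x = 0.2284, y = 0.5763
  2: x = 0.1815, y = 0.2449
  3: x = 0.5900, y = 0.1788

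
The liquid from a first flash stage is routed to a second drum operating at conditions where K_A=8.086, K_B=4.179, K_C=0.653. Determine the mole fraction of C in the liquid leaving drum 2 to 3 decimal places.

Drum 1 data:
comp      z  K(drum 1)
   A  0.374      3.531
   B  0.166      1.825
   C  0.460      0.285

x_C (drum 2) = 0.934

Drum 1:
Material balance + equilibrium reduce to Σ zᵢ(Kᵢ−1)/(1+ψ₁(Kᵢ−1)) = 0.
Check two-phase: ΣzᵢKᵢ = 1.755 > 1 and Σzᵢ/Kᵢ = 1.811 > 1, so g(0) = 0.755 > 0 and g(1) = -0.811 < 0.
Newton iteration, ψ₁⁰ = 0.55:
  ψ₁ = 0.550: g = -0.0521, g' = -1.111 → ψ₁ = 0.503
Converged at ψ₁ = 0.503.
Drum-1 compositions:
  A: x = 0.165, y = 0.581
  B: x = 0.117, y = 0.214
  C: x = 0.718, y = 0.205
Drum-2 feed = drum-1 liquid: z₂ = (0.1646, 0.1173, 0.7181).
Drum 2:
Rachford–Rice: g(ψ₂) = Σ zᵢ(Kᵢ−1)/(1+ψ₂(Kᵢ−1)) = 0.
g(0) = ΣzᵢKᵢ − 1 = 1.290 and g(1) = 1 − Σzᵢ/Kᵢ = -0.148, so a root lies in (0, 1).
Iterate (Newton) starting at ψ₂ = 0.31:
  ψ₂ = 0.310: g = 0.2735, g' = -1.218 → ψ₂ = 0.535
  ψ₂ = 0.535: g = 0.0759, g' = -0.654 → ψ₂ = 0.651
  ψ₂ = 0.651: g = 0.0076, g' = -0.533 → ψ₂ = 0.665
Converged at ψ₂ = 0.665.
  A: x = 0.029, y = 0.233
  B: x = 0.038, y = 0.157
  C: x = 0.934, y = 0.610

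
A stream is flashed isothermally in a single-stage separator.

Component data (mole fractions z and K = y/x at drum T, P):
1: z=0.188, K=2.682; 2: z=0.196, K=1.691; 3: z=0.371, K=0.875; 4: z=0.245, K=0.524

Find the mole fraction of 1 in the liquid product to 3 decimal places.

x_1 = 0.084

Material balance + equilibrium reduce to Σ zᵢ(Kᵢ−1)/(1+V/F(Kᵢ−1)) = 0.
Check two-phase: ΣzᵢKᵢ = 1.289 > 1 and Σzᵢ/Kᵢ = 1.078 > 1, so g(0) = 0.289 > 0 and g(1) = -0.078 < 0.
Newton iteration, V/F⁰ = 0.5:
  V/F = 0.500: g = 0.0699, g' = -0.311 → V/F = 0.725
  V/F = 0.725: g = 0.0037, g' = -0.286 → V/F = 0.738
Converged at V/F = 0.738.
Compositions from xᵢ = zᵢ/(1+V/F(Kᵢ−1)), yᵢ = Kᵢxᵢ:
  1: x = 0.084, y = 0.225
  2: x = 0.130, y = 0.220
  3: x = 0.409, y = 0.358
  4: x = 0.378, y = 0.198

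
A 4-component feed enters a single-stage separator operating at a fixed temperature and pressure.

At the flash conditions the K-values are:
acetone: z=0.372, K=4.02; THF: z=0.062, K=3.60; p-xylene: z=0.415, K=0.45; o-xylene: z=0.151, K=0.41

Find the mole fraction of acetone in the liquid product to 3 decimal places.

Material balance + equilibrium reduce to Σ zᵢ(Kᵢ−1)/(1+V/F(Kᵢ−1)) = 0.
g(0) = ΣzᵢKᵢ − 1 = 0.967 and g(1) = 1 − Σzᵢ/Kᵢ = -0.400, so a root lies in (0, 1).
Iterate (Newton) starting at V/F = 0.5:
  V/F = 0.500: g = 0.0765, g' = -0.962 → V/F = 0.579
  V/F = 0.579: g = 0.0024, g' = -0.907 → V/F = 0.582
Converged at V/F = 0.582.
Compositions from xᵢ = zᵢ/(1+V/F(Kᵢ−1)), yᵢ = Kᵢxᵢ:
  acetone: x = 0.135, y = 0.542
  THF: x = 0.025, y = 0.089
  p-xylene: x = 0.610, y = 0.275
  o-xylene: x = 0.230, y = 0.094

x_acetone = 0.135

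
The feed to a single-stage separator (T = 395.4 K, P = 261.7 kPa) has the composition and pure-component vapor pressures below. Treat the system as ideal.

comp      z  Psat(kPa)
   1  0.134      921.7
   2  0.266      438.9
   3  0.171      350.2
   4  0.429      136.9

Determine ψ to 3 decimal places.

ψ = 0.660

Raoult's law: Kᵢ = Pᵢˢᵃᵗ/P = Pᵢˢᵃᵗ/261.7.
  K_1 = 921.7/261.7 = 3.52197, K_2 = 438.9/261.7 = 1.67711, K_3 = 350.2/261.7 = 1.33817, K_4 = 136.9/261.7 = 0.52312
Iterate (Newton) starting at ψ = 0.5:
  ψ = 0.500: g = 0.0649, g' = -0.417 → ψ = 0.655
  ψ = 0.655: g = 0.0019, g' = -0.399 → ψ = 0.660
Converged at ψ = 0.660.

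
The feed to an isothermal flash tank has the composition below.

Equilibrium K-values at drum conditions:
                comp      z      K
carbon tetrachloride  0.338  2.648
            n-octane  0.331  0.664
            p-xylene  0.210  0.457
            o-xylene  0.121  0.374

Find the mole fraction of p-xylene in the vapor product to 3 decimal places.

Rachford–Rice: g(V/F) = Σ zᵢ(Kᵢ−1)/(1+V/F(Kᵢ−1)) = 0.
g(0) = ΣzᵢKᵢ − 1 = 0.256 and g(1) = 1 − Σzᵢ/Kᵢ = -0.409, so a root lies in (0, 1).
Newton iteration, V/F⁰ = 0.5:
  V/F = 0.500: g = -0.0951, g' = -0.547 → V/F = 0.326
  V/F = 0.326: g = 0.0036, g' = -0.602 → V/F = 0.332
Converged at V/F = 0.332.
Compositions from xᵢ = zᵢ/(1+V/F(Kᵢ−1)), yᵢ = Kᵢxᵢ:
  carbon tetrachloride: x = 0.218, y = 0.578
  n-octane: x = 0.373, y = 0.247
  p-xylene: x = 0.256, y = 0.117
  o-xylene: x = 0.153, y = 0.057

y_p-xylene = 0.117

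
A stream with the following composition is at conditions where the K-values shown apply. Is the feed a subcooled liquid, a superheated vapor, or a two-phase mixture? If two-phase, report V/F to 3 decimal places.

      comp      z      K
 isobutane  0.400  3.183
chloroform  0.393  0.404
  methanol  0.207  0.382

two-phase, V/F = 0.388

ΣzᵢKᵢ = 1.511; Σzᵢ/Kᵢ = 1.640.
Both exceed 1, so a two-phase solution exists.
Rachford–Rice: g(ψ) = Σ zᵢ(Kᵢ−1)/(1+ψ(Kᵢ−1)) = 0.
Newton–Raphson from ψ = 0.5:
  ψ = 0.500: g = -0.1013, g' = -0.885 → ψ = 0.385
  ψ = 0.385: g = 0.0021, g' = -0.934 → ψ = 0.388
Converged at ψ = 0.388.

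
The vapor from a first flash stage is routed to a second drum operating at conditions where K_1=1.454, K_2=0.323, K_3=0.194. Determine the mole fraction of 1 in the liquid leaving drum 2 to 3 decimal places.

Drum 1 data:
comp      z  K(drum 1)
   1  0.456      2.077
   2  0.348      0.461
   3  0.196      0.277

x_1 (drum 2) = 0.611

Drum 1:
Newton–Raphson from ψ₁ = 0.5:
  ψ₁ = 0.500: g = -0.1595, g' = -0.664 → ψ₁ = 0.260
  ψ₁ = 0.260: g = -0.0089, g' = -0.615 → ψ₁ = 0.245
Converged at ψ₁ = 0.245.
Drum-1 compositions:
  1: x = 0.361, y = 0.749
  2: x = 0.401, y = 0.185
  3: x = 0.238, y = 0.066
Drum-2 feed = drum-1 vapor: z₂ = (0.7491, 0.1849, 0.0660).
Drum 2:
Let ψ₂ = V/F and solve Σ zᵢ(Kᵢ−1)/(1+ψ₂(Kᵢ−1)) = 0.
Check two-phase: ΣzᵢKᵢ = 1.162 > 1 and Σzᵢ/Kᵢ = 1.428 > 1, so g(0) = 0.162 > 0 and g(1) = -0.428 < 0.
Newton iteration, ψ₂⁰ = 0.35:
  ψ₂ = 0.350: g = 0.0553, g' = -0.344 → ψ₂ = 0.511
  ψ₂ = 0.511: g = -0.0058, g' = -0.424 → ψ₂ = 0.497
Converged at ψ₂ = 0.497.
  1: x = 0.611, y = 0.889
  2: x = 0.279, y = 0.090
  3: x = 0.110, y = 0.021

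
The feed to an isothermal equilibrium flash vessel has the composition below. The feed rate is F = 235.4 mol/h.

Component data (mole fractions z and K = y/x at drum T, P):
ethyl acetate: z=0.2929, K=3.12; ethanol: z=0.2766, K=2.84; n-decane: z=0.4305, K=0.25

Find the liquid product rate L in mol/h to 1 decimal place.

Rachford–Rice: g(ψ) = Σ zᵢ(Kᵢ−1)/(1+ψ(Kᵢ−1)) = 0.
g(0) = ΣzᵢKᵢ − 1 = 0.8070 and g(1) = 1 − Σzᵢ/Kᵢ = -0.9133, so a root lies in (0, 1).
Newton–Raphson from ψ = 0.5:
  ψ = 0.5000: g = 0.04991, g' = -1.1842 → ψ = 0.5421
  ψ = 0.5421: g = -0.00043, g' = -1.2074 → ψ = 0.5418
Converged at ψ = 0.5418.
Then V = ψ·F = 0.5418·235.4 = 127.5 mol/h and L = F − V = 107.9 mol/h.

L = 107.9 mol/h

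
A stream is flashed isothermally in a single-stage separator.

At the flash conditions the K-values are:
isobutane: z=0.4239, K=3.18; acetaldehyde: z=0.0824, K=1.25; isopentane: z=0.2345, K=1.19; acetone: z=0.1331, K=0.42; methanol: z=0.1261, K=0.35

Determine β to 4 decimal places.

β = 0.9105

Let β = V/F and solve Σ zᵢ(Kᵢ−1)/(1+β(Kᵢ−1)) = 0.
Check two-phase: ΣzᵢKᵢ = 1.8301 > 1 and Σzᵢ/Kᵢ = 1.0735 > 1, so g(0) = 0.8301 > 0 and g(1) = -0.0735 < 0.
Newton iteration, β⁰ = 0.66:
  β = 0.6600: g = 0.16757, g' = -0.6301 → β = 0.9259
  β = 0.9259: g = -0.01185, g' = -0.7756 → β = 0.9106
  β = 0.9106: g = -0.00015, g' = -0.7567 → β = 0.9105
Converged at β = 0.9105.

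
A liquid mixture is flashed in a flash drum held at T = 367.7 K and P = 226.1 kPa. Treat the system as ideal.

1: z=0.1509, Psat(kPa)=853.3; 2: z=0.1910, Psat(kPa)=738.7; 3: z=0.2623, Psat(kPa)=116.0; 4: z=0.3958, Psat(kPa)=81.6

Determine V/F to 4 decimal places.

V/F = 0.3234

Raoult's law: Kᵢ = Pᵢˢᵃᵗ/P = Pᵢˢᵃᵗ/226.1.
  K_1 = 853.3/226.1 = 3.773994, K_2 = 738.7/226.1 = 3.267138, K_3 = 116.0/226.1 = 0.513047, K_4 = 81.6/226.1 = 0.360902
Newton iteration, V/F⁰ = 0.43:
  V/F = 0.4300: g = -0.10021, g' = -0.9001 → V/F = 0.3187
  V/F = 0.3187: g = 0.00474, g' = -1.0001 → V/F = 0.3234
Converged at V/F = 0.3234.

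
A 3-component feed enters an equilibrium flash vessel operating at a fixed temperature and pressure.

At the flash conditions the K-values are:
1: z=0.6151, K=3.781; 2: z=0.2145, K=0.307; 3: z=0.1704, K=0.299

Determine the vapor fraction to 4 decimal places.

Newton iteration, ψ⁰ = 0.5:
  ψ = 0.5000: g = 0.30420, g' = -1.2722 → ψ = 0.7391
  ψ = 0.7391: g = 0.00722, g' = -1.3031 → ψ = 0.7447
  ψ = 0.7447: g = -0.00002, g' = -1.3108 → ψ = 0.7446
Converged at ψ = 0.7446.

ψ = 0.7446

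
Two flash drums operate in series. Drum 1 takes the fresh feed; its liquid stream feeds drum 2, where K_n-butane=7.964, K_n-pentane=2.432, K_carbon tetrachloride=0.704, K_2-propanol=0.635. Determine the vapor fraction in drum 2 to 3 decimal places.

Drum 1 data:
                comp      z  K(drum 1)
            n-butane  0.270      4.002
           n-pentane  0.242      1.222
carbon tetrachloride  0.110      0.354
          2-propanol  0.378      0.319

V/F (drum 2) = 0.728

Drum 1:
Material balance + equilibrium reduce to Σ zᵢ(Kᵢ−1)/(1+ψ₁(Kᵢ−1)) = 0.
Feasibility: ΣzᵢKᵢ = 1.536, Σzᵢ/Kᵢ = 1.761 — both > 1, two phases present.
Iterate (Newton) starting at ψ₁ = 0.55:
  ψ₁ = 0.550: g = -0.1682, g' = -0.914 → ψ₁ = 0.366
Converged at ψ₁ = 0.366.
Drum-1 compositions:
  n-butane: x = 0.129, y = 0.515
  n-pentane: x = 0.224, y = 0.274
  carbon tetrachloride: x = 0.144, y = 0.051
  2-propanol: x = 0.503, y = 0.161
Drum-2 feed = drum-1 liquid: z₂ = (0.1287, 0.2238, 0.1441, 0.5035).
Drum 2:
Rachford–Rice: g(ψ₂) = Σ zᵢ(Kᵢ−1)/(1+ψ₂(Kᵢ−1)) = 0.
g(0) = ΣzᵢKᵢ − 1 = 0.990 and g(1) = 1 − Σzᵢ/Kᵢ = -0.106, so a root lies in (0, 1).
Newton–Raphson from ψ₂ = 0.5:
  ψ₂ = 0.500: g = 0.1118, g' = -0.584 → ψ₂ = 0.691
  ψ₂ = 0.691: g = 0.0157, g' = -0.440 → ψ₂ = 0.727
  ψ₂ = 0.727: g = 0.0003, g' = -0.425 → ψ₂ = 0.728
Converged at ψ₂ = 0.728.
  n-butane: x = 0.021, y = 0.169
  n-pentane: x = 0.110, y = 0.267
  carbon tetrachloride: x = 0.184, y = 0.129
  2-propanol: x = 0.686, y = 0.435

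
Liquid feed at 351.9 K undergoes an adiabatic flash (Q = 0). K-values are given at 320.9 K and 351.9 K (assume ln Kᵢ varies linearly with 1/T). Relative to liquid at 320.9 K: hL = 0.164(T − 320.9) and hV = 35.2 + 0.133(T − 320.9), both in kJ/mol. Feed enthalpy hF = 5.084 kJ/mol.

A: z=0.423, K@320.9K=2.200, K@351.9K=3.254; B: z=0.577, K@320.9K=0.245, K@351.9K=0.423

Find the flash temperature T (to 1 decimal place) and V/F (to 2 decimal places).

Adiabatic flash: solve Rachford–Rice at each trial T, then check hF = ψ·hV(T) + (1−ψ)·hL(T).
  T = 320.9 K: K = (2.200, 0.245), RR gives ψ = 0.079, H_out = 2.796 kJ/mol
  T = 351.9 K: K = (3.254, 0.423), RR gives ψ = 0.477, H_out = 21.420 kJ/mol
  T = 336.4 K: K = (2.700, 0.326), RR gives ψ = 0.288, H_out = 12.546 kJ/mol
  T = 328.6 K: K = (2.441, 0.283), RR gives ψ = 0.190, H_out = 7.902 kJ/mol
  T = 324.8 K: K = (2.321, 0.264), RR gives ψ = 0.138, H_out = 5.471 kJ/mol
  T = 322.9 K: K = (2.261, 0.255), RR gives ψ = 0.110, H_out = 4.195 kJ/mol
Linear interpolation between T = 322.9 (H_out = 4.195) and T = 324.8 (H_out = 5.471) on hF = 5.084 gives T ≈ 324.2 K, at which ψ = 0.13.

T = 324.2 K, V/F = 0.13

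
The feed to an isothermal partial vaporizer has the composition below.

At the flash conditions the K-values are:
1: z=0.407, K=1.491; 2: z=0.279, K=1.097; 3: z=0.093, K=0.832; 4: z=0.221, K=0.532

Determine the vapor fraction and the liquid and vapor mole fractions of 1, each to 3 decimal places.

Let ψ = V/F and solve Σ zᵢ(Kᵢ−1)/(1+ψ(Kᵢ−1)) = 0.
g(0) = ΣzᵢKᵢ − 1 = 0.108 and g(1) = 1 − Σzᵢ/Kᵢ = -0.054, so a root lies in (0, 1).
Iterate (Newton) starting at ψ = 0.57:
  ψ = 0.570: g = 0.0234, g' = -0.155 → ψ = 0.721
  ψ = 0.721: g = -0.0010, g' = -0.169 → ψ = 0.715
Converged at ψ = 0.715.
Compositions from xᵢ = zᵢ/(1+ψ(Kᵢ−1)), yᵢ = Kᵢxᵢ:
  1: x = 0.301, y = 0.449
  2: x = 0.261, y = 0.286
  3: x = 0.106, y = 0.088
  4: x = 0.332, y = 0.177

ψ = 0.715, x_1 = 0.301, y_1 = 0.449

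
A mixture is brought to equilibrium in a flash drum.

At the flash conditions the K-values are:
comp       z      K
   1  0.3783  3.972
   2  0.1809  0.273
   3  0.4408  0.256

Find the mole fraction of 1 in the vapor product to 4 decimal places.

y_1 = 0.7910

Newton–Raphson from β = 0.5:
  β = 0.5000: g = -0.27659, g' = -1.3954 → β = 0.3018
  β = 0.3018: g = 0.00133, g' = -1.4913 → β = 0.3027
Converged at β = 0.3027.
Compositions from xᵢ = zᵢ/(1+β(Kᵢ−1)), yᵢ = Kᵢxᵢ:
  1: x = 0.1992, y = 0.7910
  2: x = 0.2319, y = 0.0633
  3: x = 0.5689, y = 0.1456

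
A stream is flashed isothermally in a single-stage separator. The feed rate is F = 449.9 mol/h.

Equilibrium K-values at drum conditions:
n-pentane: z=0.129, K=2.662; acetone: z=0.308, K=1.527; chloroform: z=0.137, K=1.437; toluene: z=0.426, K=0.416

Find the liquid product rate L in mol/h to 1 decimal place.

Let ψ = V/F and solve Σ zᵢ(Kᵢ−1)/(1+ψ(Kᵢ−1)) = 0.
Feasibility: ΣzᵢKᵢ = 1.188, Σzᵢ/Kᵢ = 1.370 — both > 1, two phases present.
Iterate (Newton) starting at ψ = 0.44:
  ψ = 0.440: g = -0.0290, g' = -0.457 → ψ = 0.377
  ψ = 0.377: g = -0.0002, g' = -0.452 → ψ = 0.376
Converged at ψ = 0.376.
Then V = ψ·F = 0.3761·449.9 = 169.2 mol/h and L = F − V = 280.7 mol/h.

L = 280.7 mol/h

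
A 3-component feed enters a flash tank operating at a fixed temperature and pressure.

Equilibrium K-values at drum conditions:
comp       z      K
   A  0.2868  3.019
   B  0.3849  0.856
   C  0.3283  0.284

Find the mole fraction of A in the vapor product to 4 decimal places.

y_A = 0.5362

Rachford–Rice: g(β) = Σ zᵢ(Kᵢ−1)/(1+β(Kᵢ−1)) = 0.
g(0) = ΣzᵢKᵢ − 1 = 0.2886 and g(1) = 1 − Σzᵢ/Kᵢ = -0.7006, so a root lies in (0, 1).
Newton–Raphson from β = 0.36:
  β = 0.3600: g = -0.03983, g' = -0.7064 → β = 0.3036
  β = 0.3036: g = 0.00067, g' = -0.7329 → β = 0.3045
Converged at β = 0.3045.
Compositions from xᵢ = zᵢ/(1+β(Kᵢ−1)), yᵢ = Kᵢxᵢ:
  A: x = 0.1776, y = 0.5362
  B: x = 0.4026, y = 0.3446
  C: x = 0.4198, y = 0.1192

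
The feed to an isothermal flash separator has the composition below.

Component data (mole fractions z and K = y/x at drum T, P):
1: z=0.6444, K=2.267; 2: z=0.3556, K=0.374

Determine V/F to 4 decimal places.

Material balance + equilibrium reduce to Σ zᵢ(Kᵢ−1)/(1+V/F(Kᵢ−1)) = 0.
Feasibility: ΣzᵢKᵢ = 1.5938, Σzᵢ/Kᵢ = 1.2351 — both > 1, two phases present.
Iterate (Newton) starting at V/F = 0.56:
  V/F = 0.5600: g = 0.13483, g' = -0.6844 → V/F = 0.7570
  V/F = 0.7570: g = -0.00637, g' = -0.7730 → V/F = 0.7488
  V/F = 0.7488: g = -0.00003, g' = -0.7661 → V/F = 0.7487
Converged at V/F = 0.7487.

V/F = 0.7487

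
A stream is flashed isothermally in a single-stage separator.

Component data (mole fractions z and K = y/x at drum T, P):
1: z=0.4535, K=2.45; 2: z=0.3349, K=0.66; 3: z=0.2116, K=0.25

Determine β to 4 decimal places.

β = 0.4854

Let β = V/F and solve Σ zᵢ(Kᵢ−1)/(1+β(Kᵢ−1)) = 0.
Check two-phase: ΣzᵢKᵢ = 1.3850 > 1 and Σzᵢ/Kᵢ = 1.5389 > 1, so g(0) = 0.3850 > 0 and g(1) = -0.5389 < 0.
Newton iteration, β⁰ = 0.5:
  β = 0.5000: g = -0.00991, g' = -0.6813 → β = 0.4855
  β = 0.4855: g = -0.00002, g' = -0.6783 → β = 0.4854
Converged at β = 0.4854.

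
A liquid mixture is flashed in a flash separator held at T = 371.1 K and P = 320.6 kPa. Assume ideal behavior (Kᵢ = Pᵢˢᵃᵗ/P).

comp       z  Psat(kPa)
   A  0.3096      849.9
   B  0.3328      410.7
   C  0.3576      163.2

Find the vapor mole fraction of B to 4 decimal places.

y_B = 0.3466

Raoult's law: Kᵢ = Pᵢˢᵃᵗ/P = Pᵢˢᵃᵗ/320.6.
  K_A = 849.9/320.6 = 2.650967, K_B = 410.7/320.6 = 1.281036, K_C = 163.2/320.6 = 0.509046
Let β = V/F and solve Σ zᵢ(Kᵢ−1)/(1+β(Kᵢ−1)) = 0.
g(0) = ΣzᵢKᵢ − 1 = 0.4291 and g(1) = 1 − Σzᵢ/Kᵢ = -0.0791, so a root lies in (0, 1).
Newton iteration, β⁰ = 0.5:
  β = 0.5000: g = 0.12932, g' = -0.4248 → β = 0.8044
  β = 0.8044: g = 0.00569, g' = -0.4086 → β = 0.8183
Converged at β = 0.8183.
Compositions from xᵢ = zᵢ/(1+β(Kᵢ−1)), yᵢ = Kᵢxᵢ:
  A: x = 0.1317, y = 0.3491
  B: x = 0.2706, y = 0.3466
  C: x = 0.5977, y = 0.3043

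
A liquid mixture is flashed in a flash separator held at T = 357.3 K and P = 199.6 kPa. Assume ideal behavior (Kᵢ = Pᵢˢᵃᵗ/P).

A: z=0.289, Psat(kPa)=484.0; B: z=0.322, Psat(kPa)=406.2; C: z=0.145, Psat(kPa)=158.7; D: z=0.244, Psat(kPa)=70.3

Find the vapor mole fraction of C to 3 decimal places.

y_C = 0.138

Raoult's law: Kᵢ = Pᵢˢᵃᵗ/P = Pᵢˢᵃᵗ/199.6.
  K_A = 484.0/199.6 = 2.42485, K_B = 406.2/199.6 = 2.03507, K_C = 158.7/199.6 = 0.79509, K_D = 70.3/199.6 = 0.35220
Newton–Raphson from ψ = 0.5:
  ψ = 0.500: g = 0.1932, g' = -0.581 → ψ = 0.832
  ψ = 0.832: g = -0.0114, g' = -0.713 → ψ = 0.816
Converged at ψ = 0.816.
Compositions from xᵢ = zᵢ/(1+ψ(Kᵢ−1)), yᵢ = Kᵢxᵢ:
  A: x = 0.134, y = 0.324
  B: x = 0.175, y = 0.355
  C: x = 0.174, y = 0.138
  D: x = 0.518, y = 0.182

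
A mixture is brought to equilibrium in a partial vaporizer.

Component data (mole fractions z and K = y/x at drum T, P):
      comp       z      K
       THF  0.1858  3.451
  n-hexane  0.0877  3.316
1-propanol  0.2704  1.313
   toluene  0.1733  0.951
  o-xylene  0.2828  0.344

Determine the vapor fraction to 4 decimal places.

ψ = 0.6417

Let ψ = V/F and solve Σ zᵢ(Kᵢ−1)/(1+ψ(Kᵢ−1)) = 0.
Check two-phase: ΣzᵢKᵢ = 1.5491 > 1 and Σzᵢ/Kᵢ = 1.2905 > 1, so g(0) = 0.5491 > 0 and g(1) = -0.2905 < 0.
Newton iteration, ψ⁰ = 0.5:
  ψ = 0.5000: g = 0.08716, g' = -0.6161 → ψ = 0.6415
  ψ = 0.6415: g = 0.00018, g' = -0.6264 → ψ = 0.6417
Converged at ψ = 0.6417.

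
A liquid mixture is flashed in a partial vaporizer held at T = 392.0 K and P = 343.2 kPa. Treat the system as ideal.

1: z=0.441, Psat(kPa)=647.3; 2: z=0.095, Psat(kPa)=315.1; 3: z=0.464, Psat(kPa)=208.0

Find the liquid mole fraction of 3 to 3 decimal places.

Raoult's law: Kᵢ = Pᵢˢᵃᵗ/P = Pᵢˢᵃᵗ/343.2.
  K_1 = 647.3/343.2 = 1.88607, K_2 = 315.1/343.2 = 0.91812, K_3 = 208.0/343.2 = 0.60606
Let ψ = V/F and solve Σ zᵢ(Kᵢ−1)/(1+ψ(Kᵢ−1)) = 0.
g(0) = ΣzᵢKᵢ − 1 = 0.200 and g(1) = 1 − Σzᵢ/Kᵢ = -0.103, so a root lies in (0, 1).
Newton–Raphson from ψ = 0.56:
  ψ = 0.560: g = 0.0185, g' = -0.274 → ψ = 0.628
Converged at ψ = 0.628.
Compositions from xᵢ = zᵢ/(1+ψ(Kᵢ−1)), yᵢ = Kᵢxᵢ:
  1: x = 0.283, y = 0.534
  2: x = 0.100, y = 0.092
  3: x = 0.617, y = 0.374

x_3 = 0.617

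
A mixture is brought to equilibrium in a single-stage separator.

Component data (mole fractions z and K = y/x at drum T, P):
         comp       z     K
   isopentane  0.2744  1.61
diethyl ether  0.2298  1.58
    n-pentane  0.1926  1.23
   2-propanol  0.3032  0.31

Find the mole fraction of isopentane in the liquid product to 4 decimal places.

Newton–Raphson from ψ = 0.5:
  ψ = 0.5000: g = -0.04809, g' = -0.4511 → ψ = 0.3934
  ψ = 0.3934: g = -0.00302, g' = -0.3982 → ψ = 0.3858
Converged at ψ = 0.3858.
Compositions from xᵢ = zᵢ/(1+ψ(Kᵢ−1)), yᵢ = Kᵢxᵢ:
  isopentane: x = 0.2221, y = 0.3576
  diethyl ether: x = 0.1878, y = 0.2967
  n-pentane: x = 0.1769, y = 0.2176
  2-propanol: x = 0.4132, y = 0.1281

x_isopentane = 0.2221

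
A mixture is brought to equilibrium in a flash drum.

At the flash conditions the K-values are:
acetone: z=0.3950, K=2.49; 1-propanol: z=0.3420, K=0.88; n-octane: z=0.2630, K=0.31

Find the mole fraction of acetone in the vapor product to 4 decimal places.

Let ψ = V/F and solve Σ zᵢ(Kᵢ−1)/(1+ψ(Kᵢ−1)) = 0.
Check two-phase: ΣzᵢKᵢ = 1.3660 > 1 and Σzᵢ/Kᵢ = 1.3957 > 1, so g(0) = 0.3660 > 0 and g(1) = -0.3957 < 0.
Newton–Raphson from ψ = 0.5:
  ψ = 0.5000: g = 0.01656, g' = -0.5854 → ψ = 0.5283
  ψ = 0.5283: g = -0.00006, g' = -0.5902 → ψ = 0.5282
Converged at ψ = 0.5282.
Compositions from xᵢ = zᵢ/(1+ψ(Kᵢ−1)), yᵢ = Kᵢxᵢ:
  acetone: x = 0.2210, y = 0.5504
  1-propanol: x = 0.3651, y = 0.3213
  n-octane: x = 0.4138, y = 0.1283

y_acetone = 0.5504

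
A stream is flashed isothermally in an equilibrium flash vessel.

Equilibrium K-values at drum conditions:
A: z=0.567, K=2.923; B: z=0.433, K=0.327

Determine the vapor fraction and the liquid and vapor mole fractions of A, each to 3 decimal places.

Rachford–Rice: g(ψ) = Σ zᵢ(Kᵢ−1)/(1+ψ(Kᵢ−1)) = 0.
Feasibility: ΣzᵢKᵢ = 1.799, Σzᵢ/Kᵢ = 1.518 — both > 1, two phases present.
Newton iteration, ψ⁰ = 0.5:
  ψ = 0.500: g = 0.1167, g' = -0.990 → ψ = 0.618
  ψ = 0.618: g = -0.0005, g' = -1.013 → ψ = 0.617
Converged at ψ = 0.617.
Compositions from xᵢ = zᵢ/(1+ψ(Kᵢ−1)), yᵢ = Kᵢxᵢ:
  A: x = 0.259, y = 0.758
  B: x = 0.741, y = 0.242

ψ = 0.617, x_A = 0.259, y_A = 0.758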